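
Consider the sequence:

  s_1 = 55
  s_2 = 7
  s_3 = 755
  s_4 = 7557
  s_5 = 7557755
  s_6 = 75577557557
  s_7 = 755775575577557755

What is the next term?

75577557557755775575577557557

Each term (from the third on) is the previous term followed by the one before it: term 3 = 7·55 = 755.
The next term joins 755775575577557755 and 75577557557.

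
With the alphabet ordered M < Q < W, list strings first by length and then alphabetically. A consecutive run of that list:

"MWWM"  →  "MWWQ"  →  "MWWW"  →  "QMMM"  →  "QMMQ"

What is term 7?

QMQM

Continuing the enumeration 2 steps past QMMQ: QMMQ → QMMW → (answer).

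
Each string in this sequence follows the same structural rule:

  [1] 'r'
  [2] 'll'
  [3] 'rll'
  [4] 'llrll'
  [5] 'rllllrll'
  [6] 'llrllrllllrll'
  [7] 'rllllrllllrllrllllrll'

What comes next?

llrllrllllrllrllllrllllrllrllllrll

Each term (from the third on) is the two preceding terms concatenated in order: term 3 = r·ll = rll.
So term 8 is llrllrllllrll·rllllrllllrllrllllrll.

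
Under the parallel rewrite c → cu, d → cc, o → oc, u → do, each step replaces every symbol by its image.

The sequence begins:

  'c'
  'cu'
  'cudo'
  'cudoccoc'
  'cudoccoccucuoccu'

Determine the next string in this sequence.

Rewriting the 16 symbols of cudoccoccucuoccu one by one yields cu do cc oc cu cu oc cu cu do cu do oc cu cu do; concatenated:

cudoccoccucuoccucudocudooccucudo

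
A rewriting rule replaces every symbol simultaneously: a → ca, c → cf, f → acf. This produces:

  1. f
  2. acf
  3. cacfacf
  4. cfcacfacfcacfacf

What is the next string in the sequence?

φ(cfcacfacfcacfacf) expands symbol-by-symbol to cf acf cf ca cf acf ca cf acf cf ca cf acf ca cf acf; joining the 16 pieces gives the next term.

cfacfcfcacfacfcacfacfcfcacfacfcacfacf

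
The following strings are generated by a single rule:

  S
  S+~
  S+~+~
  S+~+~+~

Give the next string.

S+~+~+~+~

Each term is the previous one with +~ appended.
One more step from S+~+~+~ gives the answer.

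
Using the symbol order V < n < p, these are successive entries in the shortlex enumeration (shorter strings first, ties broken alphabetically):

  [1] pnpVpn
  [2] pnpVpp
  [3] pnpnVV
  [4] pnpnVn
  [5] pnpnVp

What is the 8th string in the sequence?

pnpnnp

Stepping forward 3 times from pnpnVp: pnpnVp → pnpnnV → pnpnnn, then the target.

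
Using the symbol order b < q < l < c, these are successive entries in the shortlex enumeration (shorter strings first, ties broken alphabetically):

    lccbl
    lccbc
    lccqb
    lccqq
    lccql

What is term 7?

Advancing 2 positions from lccql through lccql → lccqc reaches term 7.

lcclb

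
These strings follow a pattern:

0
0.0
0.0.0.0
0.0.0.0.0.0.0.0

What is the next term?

s(k+1) = s(k)·.·s(k) — each term doubles the last with '.' between the halves.
Doubling 0.0.0.0.0.0.0.0 with '.' between the halves:

0.0.0.0.0.0.0.0.0.0.0.0.0.0.0.0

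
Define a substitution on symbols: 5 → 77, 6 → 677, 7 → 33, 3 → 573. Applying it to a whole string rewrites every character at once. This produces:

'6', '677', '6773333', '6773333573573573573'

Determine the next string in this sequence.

Rewriting the 19 symbols of 6773333573573573573 one by one yields 677 33 33 573 573 573 573 77 33 573 77 33 573 77 33 573 77 33 573; concatenated:

67733335735735735737733573773357377335737733573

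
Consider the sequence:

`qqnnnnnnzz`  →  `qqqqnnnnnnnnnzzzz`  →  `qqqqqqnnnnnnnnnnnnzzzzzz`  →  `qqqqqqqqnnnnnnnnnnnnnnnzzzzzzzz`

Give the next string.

qqqqqqqqqqnnnnnnnnnnnnnnnnnnzzzzzzzzzz

The n-th term is 2n-2 q's then 3n n's then 2n-2 z's, where the shown terms are n = 2, 3, 4, 5.
At n = 6 the blocks have lengths 10, 18, 10.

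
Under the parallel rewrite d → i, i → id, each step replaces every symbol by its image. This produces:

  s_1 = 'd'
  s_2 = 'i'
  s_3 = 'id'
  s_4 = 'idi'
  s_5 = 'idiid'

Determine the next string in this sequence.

Apply φ to idiid symbol by symbol: i→id, d→i, i→id, i→id, d→i; joined: id i id id i.

idiididi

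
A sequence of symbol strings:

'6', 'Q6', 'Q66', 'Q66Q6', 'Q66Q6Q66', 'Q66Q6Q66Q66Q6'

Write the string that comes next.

From term 3 onward, concatenate the last term with the second-to-last: Q6·6 = Q66, Q66·Q6 = Q66Q6, …
Continuing: Q66Q6Q66Q66Q6 · Q66Q6Q66 gives term 7.

Q66Q6Q66Q66Q6Q66Q6Q66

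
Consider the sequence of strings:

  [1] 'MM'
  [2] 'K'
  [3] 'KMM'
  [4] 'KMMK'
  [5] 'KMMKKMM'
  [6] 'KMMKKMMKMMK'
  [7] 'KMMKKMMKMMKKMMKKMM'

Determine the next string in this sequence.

KMMKKMMKMMKKMMKKMMKMMKKMMKMMK

This is a Fibonacci-style word recurrence s(k) = s(k−1)·s(k−2): e.g. K·MM = KMM.
So term 8 is KMMKKMMKMMKKMMKKMM·KMMKKMMKMMK.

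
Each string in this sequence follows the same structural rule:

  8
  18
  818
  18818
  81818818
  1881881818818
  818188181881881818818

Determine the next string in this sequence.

1881881818818818188181881881818818

This is a Fibonacci-style word recurrence s(k) = s(k−2)·s(k−1): e.g. 8·18 = 818.
The next term joins 1881881818818 and 818188181881881818818.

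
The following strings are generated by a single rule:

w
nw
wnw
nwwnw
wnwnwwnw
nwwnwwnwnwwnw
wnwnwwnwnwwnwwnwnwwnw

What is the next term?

This is a Fibonacci-style word recurrence s(k) = s(k−2)·s(k−1): e.g. w·nw = wnw.
Continuing: nwwnwwnwnwwnw · wnwnwwnwnwwnwwnwnwwnw gives term 8.

nwwnwwnwnwwnwwnwnwwnwnwwnwwnwnwwnw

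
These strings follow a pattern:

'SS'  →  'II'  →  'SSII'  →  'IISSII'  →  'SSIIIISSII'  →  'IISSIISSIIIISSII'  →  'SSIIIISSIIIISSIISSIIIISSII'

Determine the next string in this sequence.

IISSIISSIIIISSIISSIIIISSIIIISSIISSIIIISSII

This is a Fibonacci-style word recurrence s(k) = s(k−2)·s(k−1): e.g. SS·II = SSII.
Continuing: IISSIISSIIIISSII · SSIIIISSIIIISSIISSIIIISSII gives term 8.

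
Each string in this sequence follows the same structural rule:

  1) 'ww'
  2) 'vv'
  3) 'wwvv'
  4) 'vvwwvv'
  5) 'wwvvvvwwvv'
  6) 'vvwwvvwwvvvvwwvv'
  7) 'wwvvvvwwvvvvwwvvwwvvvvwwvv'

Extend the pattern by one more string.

vvwwvvwwvvvvwwvvwwvvvvwwvvvvwwvvwwvvvvwwvv

This is a Fibonacci-style word recurrence s(k) = s(k−2)·s(k−1): e.g. ww·vv = wwvv.
Continuing: vvwwvvwwvvvvwwvv · wwvvvvwwvvvvwwvvwwvvvvwwvv gives term 8.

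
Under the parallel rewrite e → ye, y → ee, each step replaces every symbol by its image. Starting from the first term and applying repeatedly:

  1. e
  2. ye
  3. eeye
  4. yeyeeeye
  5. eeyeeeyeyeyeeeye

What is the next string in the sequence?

φ(eeyeeeyeyeyeeeye) expands symbol-by-symbol to ye ye ee ye ye ye ee ye ee ye ee ye ye ye ee ye; joining the 16 pieces gives the next term.

yeyeeeyeyeyeeeyeeeyeeeyeyeyeeeye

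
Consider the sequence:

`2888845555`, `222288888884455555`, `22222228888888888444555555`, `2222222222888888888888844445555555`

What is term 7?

The n-th term is 3n-2 2's then 3n+1 8's then n 4's then n+3 5's (n = 1, 2, …).
At n = 7 the blocks have lengths 19, 22, 7, 10.

2222222222222222222888888888888888888888844444445555555555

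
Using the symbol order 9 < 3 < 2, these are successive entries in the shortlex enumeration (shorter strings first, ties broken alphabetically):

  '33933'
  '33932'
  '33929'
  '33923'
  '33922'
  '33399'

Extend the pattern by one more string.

Treat 33399 as a base-3 numeral over the given alphabet and add one, carrying through any trailing 2's.

33393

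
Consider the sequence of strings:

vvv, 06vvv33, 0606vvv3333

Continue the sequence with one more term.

s(k+1) = 06·s(k)·33, so each term gains 06 as a prefix and 33 as a suffix.
So the next term is 06·0606vvv3333·33.

060606vvv333333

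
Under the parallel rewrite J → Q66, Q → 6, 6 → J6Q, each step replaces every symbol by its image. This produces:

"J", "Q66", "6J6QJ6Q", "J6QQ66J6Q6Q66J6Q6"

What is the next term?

Q66J6Q66J6QJ6QQ66J6Q6J6Q6J6QJ6QQ66J6Q6J6Q

φ(J6QQ66J6Q6Q66J6Q6) expands symbol-by-symbol to Q66 J6Q 6 6 J6Q J6Q Q66 J6Q 6 J6Q 6 J6Q J6Q Q66 J6Q 6 J6Q; joining the 17 pieces gives the next term.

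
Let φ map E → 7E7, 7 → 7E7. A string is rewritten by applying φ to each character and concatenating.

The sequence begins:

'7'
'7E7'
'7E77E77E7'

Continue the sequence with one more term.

Rewriting each symbol of 7E77E77E7: 7→7E7, E→7E7, 7→7E7, 7→7E7, E→7E7, 7→7E7, 7→7E7, E→7E7, 7→7E7, which concatenates to 7E7 7E7 7E7 7E7 7E7 7E7 7E7 7E7 7E7.

7E77E77E77E77E77E77E77E77E7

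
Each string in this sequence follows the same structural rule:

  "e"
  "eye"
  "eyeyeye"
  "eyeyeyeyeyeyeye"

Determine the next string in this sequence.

Each string is two copies of the previous one joined by 'y'.
Doubling eyeyeyeyeyeyeye with 'y' between the halves:

eyeyeyeyeyeyeyeyeyeyeyeyeyeyeye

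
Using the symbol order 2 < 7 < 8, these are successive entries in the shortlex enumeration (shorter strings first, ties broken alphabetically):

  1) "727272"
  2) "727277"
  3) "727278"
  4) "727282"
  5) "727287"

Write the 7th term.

Stepping forward 2 times from 727287: 727287 → 727288, then the target.

727722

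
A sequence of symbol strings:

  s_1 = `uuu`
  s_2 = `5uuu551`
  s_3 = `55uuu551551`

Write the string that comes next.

Every step adds 5 to the front and 551 to the end of the previous string.
Applying this once more to 55uuu551551:

555uuu551551551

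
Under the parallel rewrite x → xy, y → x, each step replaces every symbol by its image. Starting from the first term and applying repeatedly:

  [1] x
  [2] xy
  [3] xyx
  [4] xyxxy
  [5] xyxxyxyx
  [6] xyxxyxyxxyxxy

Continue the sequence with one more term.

Rewriting the 13 symbols of xyxxyxyxxyxxy one by one yields xy x xy xy x xy x xy xy x xy xy x; concatenated:

xyxxyxyxxyxxyxyxxyxyx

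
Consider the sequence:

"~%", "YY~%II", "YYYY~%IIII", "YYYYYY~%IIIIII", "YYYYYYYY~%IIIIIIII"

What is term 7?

YYYYYYYYYYYY~%IIIIIIIIIIII

s(k+1) = YY·s(k)·II, so each term gains YY as a prefix and II as a suffix.
From YYYYYYYY~%IIIIIIII, 2 further steps: YYYYYYYY~%IIIIIIII → YYYYYYYYYY~%IIIIIIIIII → (answer).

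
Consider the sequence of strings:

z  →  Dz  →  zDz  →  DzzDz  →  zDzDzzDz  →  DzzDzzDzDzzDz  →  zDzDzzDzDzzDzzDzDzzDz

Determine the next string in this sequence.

DzzDzzDzDzzDzzDzDzzDzDzzDzzDzDzzDz

Each term (from the third on) is the two preceding terms concatenated in order: term 3 = z·Dz = zDz.
Continuing: DzzDzzDzDzzDz · zDzDzzDzDzzDzzDzDzzDz gives term 8.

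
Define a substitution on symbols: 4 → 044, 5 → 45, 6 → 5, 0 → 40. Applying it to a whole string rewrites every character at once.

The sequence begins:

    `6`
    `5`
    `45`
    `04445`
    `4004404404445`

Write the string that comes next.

0444040044044400440444004404404445

φ(4004404404445) expands symbol-by-symbol to 044 40 40 044 044 40 044 044 40 044 044 044 45; joining the 13 pieces gives the next term.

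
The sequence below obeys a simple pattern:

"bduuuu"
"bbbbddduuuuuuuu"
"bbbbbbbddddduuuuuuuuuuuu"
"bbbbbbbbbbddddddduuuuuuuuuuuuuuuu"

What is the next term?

Term n consists of 3n-2 b's, followed by 2n-1 d's, followed by 4n u's (n = 1, 2, …).
At n = 5 the blocks have lengths 13, 9, 20.

bbbbbbbbbbbbbddddddddduuuuuuuuuuuuuuuuuuuu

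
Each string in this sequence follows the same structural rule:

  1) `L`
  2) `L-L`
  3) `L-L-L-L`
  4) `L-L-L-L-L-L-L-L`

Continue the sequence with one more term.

L-L-L-L-L-L-L-L-L-L-L-L-L-L-L-L

s(k+1) = s(k)·-·s(k) — each term doubles the last with '-' between the halves.
One more doubling of L-L-L-L-L-L-L-L gives the answer.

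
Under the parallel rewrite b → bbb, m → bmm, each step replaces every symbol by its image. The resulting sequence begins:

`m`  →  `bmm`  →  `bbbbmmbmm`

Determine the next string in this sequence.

Rewriting each symbol of bbbbmmbmm: b→bbb, b→bbb, b→bbb, b→bbb, m→bmm, m→bmm, b→bbb, m→bmm, m→bmm, which concatenates to bbb bbb bbb bbb bmm bmm bbb bmm bmm.

bbbbbbbbbbbbbmmbmmbbbbmmbmm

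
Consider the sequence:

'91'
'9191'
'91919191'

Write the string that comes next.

Each string is two copies of the previous one concatenated.
So the next term is two copies of 91919191.

9191919191919191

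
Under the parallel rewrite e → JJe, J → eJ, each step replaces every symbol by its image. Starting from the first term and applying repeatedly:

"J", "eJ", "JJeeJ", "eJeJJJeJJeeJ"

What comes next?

JJeeJJJeeJeJeJJJeeJeJJJeJJeeJ

Apply φ to eJeJJJeJJeeJ symbol by symbol: e→JJe, J→eJ, e→JJe, J→eJ, J→eJ, J→eJ, e→JJe, J→eJ, J→eJ, e→JJe, e→JJe, J→eJ; joined: JJe eJ JJe eJ eJ eJ JJe eJ eJ JJe JJe eJ.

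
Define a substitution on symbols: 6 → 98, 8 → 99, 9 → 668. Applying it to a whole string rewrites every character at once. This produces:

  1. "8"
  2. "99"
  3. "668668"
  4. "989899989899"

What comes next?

66899668996686686689966899668668

Apply φ to 989899989899 symbol by symbol: 9→668, 8→99, 9→668, 8→99, 9→668, 9→668, 9→668, 8→99, 9→668, 8→99, 9→668, 9→668; joined: 668 99 668 99 668 668 668 99 668 99 668 668.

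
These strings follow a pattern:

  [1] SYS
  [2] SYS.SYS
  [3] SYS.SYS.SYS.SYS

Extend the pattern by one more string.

SYS.SYS.SYS.SYS.SYS.SYS.SYS.SYS

Every step duplicates the string with '.' between the halves.
So the next term is two copies of SYS.SYS.SYS.SYS with '.' between the halves.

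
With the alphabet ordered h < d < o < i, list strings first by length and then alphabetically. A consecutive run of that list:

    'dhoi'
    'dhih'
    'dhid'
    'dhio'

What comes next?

Treat dhio as a base-4 numeral over the given alphabet and add one, carrying through any trailing i's.

dhii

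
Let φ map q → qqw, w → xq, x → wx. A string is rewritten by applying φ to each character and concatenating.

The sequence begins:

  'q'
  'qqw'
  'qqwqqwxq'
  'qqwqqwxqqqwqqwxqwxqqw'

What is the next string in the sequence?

qqwqqwxqqqwqqwxqwxqqwqqwqqwxqqqwqqwxqwxqqwxqwxqqwqqwxq

Applying the rule to each of the 21 symbols of qqwqqwxqqqwqqwxqwxqqw gives the pieces qqw qqw xq qqw qqw xq wx qqw qqw qqw xq qqw qqw xq wx qqw xq wx qqw qqw xq, which concatenate to the answer.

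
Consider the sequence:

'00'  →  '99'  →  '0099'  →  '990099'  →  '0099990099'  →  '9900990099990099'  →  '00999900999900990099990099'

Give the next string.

990099009999009900999900999900990099990099

This is a Fibonacci-style word recurrence s(k) = s(k−2)·s(k−1): e.g. 00·99 = 0099.
The next term joins 9900990099990099 and 00999900999900990099990099.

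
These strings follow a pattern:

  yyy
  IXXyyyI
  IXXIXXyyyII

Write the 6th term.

Every step adds IXX to the front and I to the end of the previous string.
From IXXIXXyyyII, 3 further steps: IXXIXXyyyII → IXXIXXIXXyyyIII → IXXIXXIXXIXXyyyIIII → (answer).

IXXIXXIXXIXXIXXyyyIIIII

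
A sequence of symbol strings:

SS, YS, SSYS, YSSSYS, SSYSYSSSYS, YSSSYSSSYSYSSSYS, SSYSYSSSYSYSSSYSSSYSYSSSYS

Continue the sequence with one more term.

YSSSYSSSYSYSSSYSSSYSYSSSYSYSSSYSSSYSYSSSYS

From term 3 onward, concatenate the second-to-last term with the last: SS·YS = SSYS, YS·SSYS = YSSSYS, …
So term 8 is YSSSYSSSYSYSSSYS·SSYSYSSSYSYSSSYSSSYSYSSSYS.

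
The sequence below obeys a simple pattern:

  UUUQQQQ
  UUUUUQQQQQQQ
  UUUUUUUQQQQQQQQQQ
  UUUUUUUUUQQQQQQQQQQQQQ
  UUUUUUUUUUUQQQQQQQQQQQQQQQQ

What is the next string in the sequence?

Reading off run lengths: U runs 3, 5, 7, 9, 11; Q runs 4, 7, 10, 13, 16 — each is linear in n (n = 1, 2, …).
Setting n = 6 gives 13, 19 characters in each block.

UUUUUUUUUUUUUQQQQQQQQQQQQQQQQQQQ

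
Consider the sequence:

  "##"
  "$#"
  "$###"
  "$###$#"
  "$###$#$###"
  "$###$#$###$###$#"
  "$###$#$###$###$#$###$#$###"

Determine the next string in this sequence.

Each term (from the third on) is the previous term followed by the one before it: term 3 = $#·## = $###.
Continuing: $###$#$###$###$#$###$#$### · $###$#$###$###$# gives term 8.

$###$#$###$###$#$###$#$###$###$#$###$###$#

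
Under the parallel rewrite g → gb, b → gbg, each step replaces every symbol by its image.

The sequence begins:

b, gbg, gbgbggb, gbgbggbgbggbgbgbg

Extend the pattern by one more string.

gbgbggbgbggbgbgbggbgbggbgbgbggbgbggbgbggb

φ(gbgbggbgbggbgbgbg) expands symbol-by-symbol to gb gbg gb gbg gb gb gbg gb gbg gb gb gbg gb gbg gb gbg gb; joining the 17 pieces gives the next term.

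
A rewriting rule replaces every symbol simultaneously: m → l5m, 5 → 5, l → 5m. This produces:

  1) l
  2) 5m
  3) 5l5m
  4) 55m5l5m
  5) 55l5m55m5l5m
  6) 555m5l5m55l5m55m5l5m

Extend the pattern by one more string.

555l5m55m5l5m555m5l5m55l5m55m5l5m

Applying the rule to each of the 20 symbols of 555m5l5m55l5m55m5l5m gives the pieces 5 5 5 l5m 5 5m 5 l5m 5 5 5m 5 l5m 5 5 l5m 5 5m 5 l5m, which concatenate to the answer.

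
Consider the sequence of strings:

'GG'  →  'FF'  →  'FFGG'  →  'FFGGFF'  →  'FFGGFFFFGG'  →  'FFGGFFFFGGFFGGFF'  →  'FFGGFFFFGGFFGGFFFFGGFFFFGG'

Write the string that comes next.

FFGGFFFFGGFFGGFFFFGGFFFFGGFFGGFFFFGGFFGGFF

Each term (from the third on) is the previous term followed by the one before it: term 3 = FF·GG = FFGG.
So term 8 is FFGGFFFFGGFFGGFFFFGGFFFFGG·FFGGFFFFGGFFGGFF.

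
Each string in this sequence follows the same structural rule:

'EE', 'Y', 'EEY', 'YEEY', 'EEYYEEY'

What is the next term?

YEEYEEYYEEY

From term 3 onward, concatenate the second-to-last term with the last: EE·Y = EEY, Y·EEY = YEEY, …
So term 6 is YEEY·EEYYEEY.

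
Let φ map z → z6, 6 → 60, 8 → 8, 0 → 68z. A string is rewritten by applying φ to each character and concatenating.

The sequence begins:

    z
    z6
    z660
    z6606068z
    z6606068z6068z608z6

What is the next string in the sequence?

Replace each of the 19 characters of z6606068z6068z608z6 in place — z6 60 60 68z 60 68z 60 8 z6 60 68z 60 8 z6 60 68z 8 z6 60 — and concatenate.

z6606068z6068z608z66068z608z66068z8z660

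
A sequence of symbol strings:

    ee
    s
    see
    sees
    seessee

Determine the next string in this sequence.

This is a Fibonacci-style word recurrence s(k) = s(k−1)·s(k−2): e.g. s·ee = see.
So term 6 is seessee·sees.

seesseesees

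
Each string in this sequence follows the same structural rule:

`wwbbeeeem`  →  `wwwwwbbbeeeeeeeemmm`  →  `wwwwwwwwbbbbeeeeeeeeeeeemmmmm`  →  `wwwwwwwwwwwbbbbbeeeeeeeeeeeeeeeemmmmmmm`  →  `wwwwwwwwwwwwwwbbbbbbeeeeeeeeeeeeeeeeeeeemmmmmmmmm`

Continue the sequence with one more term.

Each string has the form w^{3n-1} b^{n+1} e^{4n} m^{2n-1} (n = 1, 2, …).
For the next term, n = 6, so the run lengths are 17, 7, 24, 11.

wwwwwwwwwwwwwwwwwbbbbbbbeeeeeeeeeeeeeeeeeeeeeeeemmmmmmmmmmm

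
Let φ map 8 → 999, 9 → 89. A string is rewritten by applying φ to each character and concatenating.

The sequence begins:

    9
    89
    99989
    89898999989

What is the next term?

99989999899998989898999989

Apply φ to 89898999989 symbol by symbol: 8→999, 9→89, 8→999, 9→89, 8→999, 9→89, 9→89, 9→89, 9→89, 8→999, 9→89; joined: 999 89 999 89 999 89 89 89 89 999 89.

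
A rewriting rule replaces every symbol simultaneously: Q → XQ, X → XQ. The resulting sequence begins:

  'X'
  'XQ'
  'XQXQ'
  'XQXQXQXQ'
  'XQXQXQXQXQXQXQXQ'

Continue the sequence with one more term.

XQXQXQXQXQXQXQXQXQXQXQXQXQXQXQXQ

Applying the rule to each of the 16 symbols of XQXQXQXQXQXQXQXQ gives the pieces XQ XQ XQ XQ XQ XQ XQ XQ XQ XQ XQ XQ XQ XQ XQ XQ, which concatenate to the answer.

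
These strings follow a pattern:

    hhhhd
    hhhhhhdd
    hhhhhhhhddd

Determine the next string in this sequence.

hhhhhhhhhhdddd

Each string has the form h^{2n} d^{n-1}, where the shown terms are n = 2, 3, 4.
Setting n = 5 gives 10, 4 characters in each block.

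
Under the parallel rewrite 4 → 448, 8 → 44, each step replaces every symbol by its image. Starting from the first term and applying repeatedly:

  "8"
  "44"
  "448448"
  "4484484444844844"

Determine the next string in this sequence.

Rewriting the 16 symbols of 4484484444844844 one by one yields 448 448 44 448 448 44 448 448 448 448 44 448 448 44 448 448; concatenated:

44844844448448444484484484484444844844448448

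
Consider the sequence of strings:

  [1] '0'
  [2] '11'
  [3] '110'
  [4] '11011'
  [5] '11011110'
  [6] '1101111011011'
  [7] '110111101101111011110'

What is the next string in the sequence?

Each term (from the third on) is the previous term followed by the one before it: term 3 = 11·0 = 110.
The next term joins 110111101101111011110 and 1101111011011.

1101111011011110111101101111011011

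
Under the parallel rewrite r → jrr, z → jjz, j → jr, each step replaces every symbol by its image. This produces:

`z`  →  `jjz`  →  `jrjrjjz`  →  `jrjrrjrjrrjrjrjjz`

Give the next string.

Rewriting the 17 symbols of jrjrrjrjrrjrjrjjz one by one yields jr jrr jr jrr jrr jr jrr jr jrr jrr jr jrr jr jrr jr jr jjz; concatenated:

jrjrrjrjrrjrrjrjrrjrjrrjrrjrjrrjrjrrjrjrjjz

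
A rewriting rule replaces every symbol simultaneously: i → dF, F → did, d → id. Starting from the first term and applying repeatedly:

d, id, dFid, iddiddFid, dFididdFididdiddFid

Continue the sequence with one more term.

iddiddFiddFididdiddFiddFididdFididdiddFid

φ(dFididdFididdiddFid) expands symbol-by-symbol to id did dF id dF id id did dF id dF id id dF id id did dF id; joining the 19 pieces gives the next term.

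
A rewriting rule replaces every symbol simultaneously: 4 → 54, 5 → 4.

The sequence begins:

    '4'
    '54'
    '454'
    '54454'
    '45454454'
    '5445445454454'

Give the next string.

454544545445445454454

Applying the rule to each of the 13 symbols of 5445445454454 gives the pieces 4 54 54 4 54 54 4 54 4 54 54 4 54, which concatenate to the answer.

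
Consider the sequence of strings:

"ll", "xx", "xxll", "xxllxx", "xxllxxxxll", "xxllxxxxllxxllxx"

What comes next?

xxllxxxxllxxllxxxxllxxxxll

From term 3 onward, concatenate the last term with the second-to-last: xx·ll = xxll, xxll·xx = xxllxx, …
Continuing: xxllxxxxllxxllxx · xxllxxxxll gives term 7.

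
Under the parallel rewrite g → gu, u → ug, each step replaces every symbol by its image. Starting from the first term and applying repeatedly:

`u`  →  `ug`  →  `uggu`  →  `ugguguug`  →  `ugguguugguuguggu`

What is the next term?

Replace each of the 16 characters of ugguguugguuguggu in place — ug gu gu ug gu ug ug gu gu ug ug gu ug gu gu ug — and concatenate.

ugguguugguugugguguugugguugguguug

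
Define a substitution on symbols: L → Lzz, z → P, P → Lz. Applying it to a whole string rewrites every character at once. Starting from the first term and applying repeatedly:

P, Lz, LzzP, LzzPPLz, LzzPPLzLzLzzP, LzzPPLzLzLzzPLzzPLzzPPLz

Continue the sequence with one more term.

φ(LzzPPLzLzLzzPLzzPLzzPPLz) expands symbol-by-symbol to Lzz P P Lz Lz Lzz P Lzz P Lzz P P Lz Lzz P P Lz Lzz P P Lz Lz Lzz P; joining the 24 pieces gives the next term.

LzzPPLzLzLzzPLzzPLzzPPLzLzzPPLzLzzPPLzLzLzzP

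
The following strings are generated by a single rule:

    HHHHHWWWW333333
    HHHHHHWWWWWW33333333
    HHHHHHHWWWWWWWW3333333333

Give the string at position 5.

HHHHHHHHHWWWWWWWWWWWW33333333333333

Reading off run lengths: H runs 5, 6, 7; W runs 4, 6, 8; 3 runs 6, 8, 10 — each is linear in n, where the shown terms are n = 2, 3, 4.
For term 5, n = 6, so the run lengths are 9, 12, 14.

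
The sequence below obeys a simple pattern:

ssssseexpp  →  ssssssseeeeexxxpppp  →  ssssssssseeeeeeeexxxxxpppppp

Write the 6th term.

Term n consists of 2n+3 s's, followed by 3n-1 e's, followed by 2n-1 x's, followed by 2n p's (n = 1, 2, …).
At n = 6 the blocks have lengths 15, 17, 11, 12.

ssssssssssssssseeeeeeeeeeeeeeeeexxxxxxxxxxxpppppppppppp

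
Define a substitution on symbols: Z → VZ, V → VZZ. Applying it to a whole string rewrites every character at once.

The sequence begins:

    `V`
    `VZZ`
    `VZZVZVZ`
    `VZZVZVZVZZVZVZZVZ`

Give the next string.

Rewriting the 17 symbols of VZZVZVZVZZVZVZZVZ one by one yields VZZ VZ VZ VZZ VZ VZZ VZ VZZ VZ VZ VZZ VZ VZZ VZ VZ VZZ VZ; concatenated:

VZZVZVZVZZVZVZZVZVZZVZVZVZZVZVZZVZVZVZZVZ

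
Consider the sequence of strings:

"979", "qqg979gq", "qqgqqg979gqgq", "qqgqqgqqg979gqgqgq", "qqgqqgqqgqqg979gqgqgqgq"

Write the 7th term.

Each term wraps the previous one in qqg on the left and gq on the right.
From qqgqqgqqgqqg979gqgqgqgq, 2 further steps: qqgqqgqqgqqg979gqgqgqgq → qqgqqgqqgqqgqqg979gqgqgqgqgq → (answer).

qqgqqgqqgqqgqqgqqg979gqgqgqgqgqgq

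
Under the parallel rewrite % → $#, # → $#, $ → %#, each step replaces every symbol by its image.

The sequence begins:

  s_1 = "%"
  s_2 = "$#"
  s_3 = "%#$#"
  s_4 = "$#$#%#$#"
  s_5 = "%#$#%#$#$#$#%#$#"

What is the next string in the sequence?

$#$#%#$#$#$#%#$#%#$#%#$#$#$#%#$#

φ(%#$#%#$#$#$#%#$#) expands symbol-by-symbol to $# $# %# $# $# $# %# $# %# $# %# $# $# $# %# $#; joining the 16 pieces gives the next term.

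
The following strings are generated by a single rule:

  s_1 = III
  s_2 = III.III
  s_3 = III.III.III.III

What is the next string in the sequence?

Every step duplicates the string with '.' between the halves.
So the next term is two copies of III.III.III.III with '.' between the halves.

III.III.III.III.III.III.III.III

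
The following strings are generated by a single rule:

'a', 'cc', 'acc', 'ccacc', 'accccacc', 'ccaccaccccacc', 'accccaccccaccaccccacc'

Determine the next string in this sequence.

ccaccaccccaccaccccaccccaccaccccacc

From term 3 onward, concatenate the second-to-last term with the last: a·cc = acc, cc·acc = ccacc, …
So term 8 is ccaccaccccacc·accccaccccaccaccccacc.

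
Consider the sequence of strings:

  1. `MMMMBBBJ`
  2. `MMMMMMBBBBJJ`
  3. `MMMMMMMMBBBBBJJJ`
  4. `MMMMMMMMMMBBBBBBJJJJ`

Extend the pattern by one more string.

MMMMMMMMMMMMBBBBBBBJJJJJ

The n-th term is 2n M's then n+1 B's then n-1 J's, where the shown terms are n = 2, 3, 4, 5.
For the next term, n = 6, so the run lengths are 12, 7, 5.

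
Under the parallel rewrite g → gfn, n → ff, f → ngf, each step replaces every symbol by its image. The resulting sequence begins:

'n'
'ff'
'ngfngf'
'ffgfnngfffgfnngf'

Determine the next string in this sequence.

Rewriting the 16 symbols of ffgfnngfffgfnngf one by one yields ngf ngf gfn ngf ff ff gfn ngf ngf ngf gfn ngf ff ff gfn ngf; concatenated:

ngfngfgfnngfffffgfnngfngfngfgfnngfffffgfnngf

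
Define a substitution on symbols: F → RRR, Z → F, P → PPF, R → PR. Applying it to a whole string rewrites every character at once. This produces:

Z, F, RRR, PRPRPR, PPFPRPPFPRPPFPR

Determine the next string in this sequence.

Applying the rule to each of the 15 symbols of PPFPRPPFPRPPFPR gives the pieces PPF PPF RRR PPF PR PPF PPF RRR PPF PR PPF PPF RRR PPF PR, which concatenate to the answer.

PPFPPFRRRPPFPRPPFPPFRRRPPFPRPPFPPFRRRPPFPR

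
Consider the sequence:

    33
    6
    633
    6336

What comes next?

From term 3 onward, concatenate the last term with the second-to-last: 6·33 = 633, 633·6 = 6336, …
The next term joins 6336 and 633.

6336633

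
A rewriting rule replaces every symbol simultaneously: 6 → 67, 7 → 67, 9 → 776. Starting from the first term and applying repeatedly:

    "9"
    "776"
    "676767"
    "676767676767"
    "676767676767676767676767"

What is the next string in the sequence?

676767676767676767676767676767676767676767676767

Applying the rule to each of the 24 symbols of 676767676767676767676767 gives the pieces 67 67 67 67 67 67 67 67 67 67 67 67 67 67 67 67 67 67 67 67 67 67 67 67, which concatenate to the answer.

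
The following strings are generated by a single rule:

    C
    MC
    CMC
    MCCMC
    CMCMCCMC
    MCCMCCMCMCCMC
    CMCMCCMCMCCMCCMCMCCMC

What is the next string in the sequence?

MCCMCCMCMCCMCCMCMCCMCMCCMCCMCMCCMC

This is a Fibonacci-style word recurrence s(k) = s(k−2)·s(k−1): e.g. C·MC = CMC.
So term 8 is MCCMCCMCMCCMC·CMCMCCMCMCCMCCMCMCCMC.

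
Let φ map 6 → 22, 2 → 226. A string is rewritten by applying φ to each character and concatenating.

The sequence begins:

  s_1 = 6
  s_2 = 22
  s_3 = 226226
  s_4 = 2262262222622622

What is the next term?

φ(2262262222622622) expands symbol-by-symbol to 226 226 22 226 226 22 226 226 226 226 22 226 226 22 226 226; joining the 16 pieces gives the next term.

22622622226226222262262262262222622622226226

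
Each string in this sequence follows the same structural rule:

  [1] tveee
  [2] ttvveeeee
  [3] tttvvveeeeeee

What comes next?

ttttvvvveeeeeeeee

Reading off run lengths: t runs 1, 2, 3; v runs 1, 2, 3; e runs 3, 5, 7 — each is linear in n (n = 1, 2, …).
Setting n = 4 gives 4, 4, 9 characters in each block.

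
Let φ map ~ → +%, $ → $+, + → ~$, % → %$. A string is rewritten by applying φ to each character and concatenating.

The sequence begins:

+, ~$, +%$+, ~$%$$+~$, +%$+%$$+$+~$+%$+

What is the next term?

~$%$$+~$%$$+$+~$$+~$+%$+~$%$$+~$

Applying the rule to each of the 16 symbols of +%$+%$$+$+~$+%$+ gives the pieces ~$ %$ $+ ~$ %$ $+ $+ ~$ $+ ~$ +% $+ ~$ %$ $+ ~$, which concatenate to the answer.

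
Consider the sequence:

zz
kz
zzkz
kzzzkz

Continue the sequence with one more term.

zzkzkzzzkz

Each term (from the third on) is the two preceding terms concatenated in order: term 3 = zz·kz = zzkz.
So term 5 is zzkz·kzzzkz.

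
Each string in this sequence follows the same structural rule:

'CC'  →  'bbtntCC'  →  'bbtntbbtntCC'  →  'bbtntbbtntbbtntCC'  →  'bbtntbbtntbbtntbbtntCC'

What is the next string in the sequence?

The strings grow by a fixed prefix bbtnt each time.
One more step from bbtntbbtntbbtntbbtntCC gives the answer.

bbtntbbtntbbtntbbtntbbtntCC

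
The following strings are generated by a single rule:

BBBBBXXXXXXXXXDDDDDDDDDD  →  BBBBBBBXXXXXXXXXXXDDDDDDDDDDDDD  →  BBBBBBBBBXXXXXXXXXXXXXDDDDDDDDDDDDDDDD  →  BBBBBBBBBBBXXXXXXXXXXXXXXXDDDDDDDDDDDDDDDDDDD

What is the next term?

Term n consists of 2n-1 B's, followed by 2n+3 X's, followed by 3n+1 D's, where the shown terms are n = 3, 4, 5, 6.
For the next term, n = 7, so the run lengths are 13, 17, 22.

BBBBBBBBBBBBBXXXXXXXXXXXXXXXXXDDDDDDDDDDDDDDDDDDDDDD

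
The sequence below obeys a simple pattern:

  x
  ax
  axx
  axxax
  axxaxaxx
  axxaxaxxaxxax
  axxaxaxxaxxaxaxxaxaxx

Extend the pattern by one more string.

From term 3 onward, concatenate the last term with the second-to-last: ax·x = axx, axx·ax = axxax, …
So term 8 is axxaxaxxaxxaxaxxaxaxx·axxaxaxxaxxax.

axxaxaxxaxxaxaxxaxaxxaxxaxaxxaxxax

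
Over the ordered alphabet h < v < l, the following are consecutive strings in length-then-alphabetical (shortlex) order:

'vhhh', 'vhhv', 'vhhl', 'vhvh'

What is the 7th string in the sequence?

Advancing 3 positions from vhvh through vhvh → vhvv → vhvl reaches term 7.

vhlh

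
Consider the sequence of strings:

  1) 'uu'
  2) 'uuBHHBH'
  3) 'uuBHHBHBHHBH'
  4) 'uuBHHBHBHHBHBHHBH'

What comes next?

uuBHHBHBHHBHBHHBHBHHBH

The strings grow by a fixed suffix BHHBH each time.
One more step from uuBHHBHBHHBHBHHBH gives the answer.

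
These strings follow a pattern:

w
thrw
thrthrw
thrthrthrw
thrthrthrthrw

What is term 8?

Each term is the previous one with thr prepended.
From thrthrthrthrw, 3 further steps: thrthrthrthrw → thrthrthrthrthrw → thrthrthrthrthrthrw → (answer).

thrthrthrthrthrthrthrw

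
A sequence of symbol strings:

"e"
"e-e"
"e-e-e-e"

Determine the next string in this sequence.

Each string is two copies of the previous one joined by '-'.
So the next term is two copies of e-e-e-e with '-' between the halves.

e-e-e-e-e-e-e-e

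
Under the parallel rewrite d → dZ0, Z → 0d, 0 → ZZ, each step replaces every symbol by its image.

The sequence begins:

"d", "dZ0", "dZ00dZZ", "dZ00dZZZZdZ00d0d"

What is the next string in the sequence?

dZ00dZZZZdZ00d0d0d0ddZ00dZZZZdZ0ZZdZ0

Replace each of the 16 characters of dZ00dZZZZdZ00d0d in place — dZ0 0d ZZ ZZ dZ0 0d 0d 0d 0d dZ0 0d ZZ ZZ dZ0 ZZ dZ0 — and concatenate.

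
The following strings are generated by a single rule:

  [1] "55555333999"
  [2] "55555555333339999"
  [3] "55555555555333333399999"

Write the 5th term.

Each string has the form 5^{3n-1} 3^{2n-1} 9^{n+1}, where the shown terms are n = 2, 3, 4.
For term 5, n = 6, so the run lengths are 17, 11, 7.

55555555555555555333333333339999999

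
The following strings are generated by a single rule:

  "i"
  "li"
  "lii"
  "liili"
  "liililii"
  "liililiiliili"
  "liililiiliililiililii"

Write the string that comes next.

liililiiliililiililiiliililiiliili

From term 3 onward, concatenate the last term with the second-to-last: li·i = lii, lii·li = liili, …
So term 8 is liililiiliililiililii·liililiiliili.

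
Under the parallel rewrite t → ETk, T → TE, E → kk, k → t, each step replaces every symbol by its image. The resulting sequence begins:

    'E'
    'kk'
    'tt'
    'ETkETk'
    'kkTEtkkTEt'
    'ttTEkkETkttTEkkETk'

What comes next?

Replace each of the 18 characters of ttTEkkETkttTEkkETk in place — ETk ETk TE kk t t kk TE t ETk ETk TE kk t t kk TE t — and concatenate.

ETkETkTEkkttkkTEtETkETkTEkkttkkTEt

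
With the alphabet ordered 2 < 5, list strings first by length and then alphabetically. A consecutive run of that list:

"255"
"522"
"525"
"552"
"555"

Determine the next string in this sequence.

2222

555 is the last string of length 3, so the next is the first of length 4: 2 repeated 4 times.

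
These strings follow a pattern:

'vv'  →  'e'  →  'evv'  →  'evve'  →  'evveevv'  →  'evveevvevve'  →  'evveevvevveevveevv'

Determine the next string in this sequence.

evveevvevveevveevvevveevvevve

This is a Fibonacci-style word recurrence s(k) = s(k−1)·s(k−2): e.g. e·vv = evv.
Continuing: evveevvevveevveevv · evveevvevve gives term 8.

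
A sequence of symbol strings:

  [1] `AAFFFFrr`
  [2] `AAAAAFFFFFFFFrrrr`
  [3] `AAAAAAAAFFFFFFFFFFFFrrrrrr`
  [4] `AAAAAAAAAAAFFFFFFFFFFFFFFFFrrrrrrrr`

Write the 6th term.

Term n consists of 3n-1 A's, followed by 4n F's, followed by 2n r's (n = 1, 2, …).
Setting n = 6 gives 17, 24, 12 characters in each block.

AAAAAAAAAAAAAAAAAFFFFFFFFFFFFFFFFFFFFFFFFrrrrrrrrrrrr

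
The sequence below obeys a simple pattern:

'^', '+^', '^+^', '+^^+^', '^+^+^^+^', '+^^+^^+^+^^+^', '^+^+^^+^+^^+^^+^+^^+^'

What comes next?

This is a Fibonacci-style word recurrence s(k) = s(k−2)·s(k−1): e.g. ^·+^ = ^+^.
The next term joins +^^+^^+^+^^+^ and ^+^+^^+^+^^+^^+^+^^+^.

+^^+^^+^+^^+^^+^+^^+^+^^+^^+^+^^+^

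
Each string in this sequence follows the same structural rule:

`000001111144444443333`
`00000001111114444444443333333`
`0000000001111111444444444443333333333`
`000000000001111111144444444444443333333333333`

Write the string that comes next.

Term n consists of 2n+1 0's, followed by n+3 1's, followed by 2n+3 4's, followed by 3n-2 3's, where the shown terms are n = 2, 3, 4, 5.
Setting n = 6 gives 13, 9, 15, 16 characters in each block.

00000000000001111111114444444444444443333333333333333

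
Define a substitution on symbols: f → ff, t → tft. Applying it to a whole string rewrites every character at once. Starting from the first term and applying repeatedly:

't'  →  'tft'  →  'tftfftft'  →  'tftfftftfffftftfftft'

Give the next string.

tftfftftfffftftfftftfffffffftftfftftfffftftfftft

φ(tftfftftfffftftfftft) expands symbol-by-symbol to tft ff tft ff ff tft ff tft ff ff ff ff tft ff tft ff ff tft ff tft; joining the 20 pieces gives the next term.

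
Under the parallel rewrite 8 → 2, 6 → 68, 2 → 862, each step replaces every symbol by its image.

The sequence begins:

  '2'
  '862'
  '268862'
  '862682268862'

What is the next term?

Apply φ to 862682268862 symbol by symbol: 8→2, 6→68, 2→862, 6→68, 8→2, 2→862, 2→862, 6→68, 8→2, 8→2, 6→68, 2→862; joined: 2 68 862 68 2 862 862 68 2 2 68 862.

268862682862862682268862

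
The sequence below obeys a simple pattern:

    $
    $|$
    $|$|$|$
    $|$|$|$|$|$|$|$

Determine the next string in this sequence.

Every step duplicates the string with '|' between the halves.
Doubling $|$|$|$|$|$|$|$ with '|' between the halves:

$|$|$|$|$|$|$|$|$|$|$|$|$|$|$|$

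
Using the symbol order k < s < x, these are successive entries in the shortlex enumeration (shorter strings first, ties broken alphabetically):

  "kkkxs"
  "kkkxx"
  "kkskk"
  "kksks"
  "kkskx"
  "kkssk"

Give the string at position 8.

kkssx

Stepping forward 2 times from kkssk: kkssk → kksss, then the target.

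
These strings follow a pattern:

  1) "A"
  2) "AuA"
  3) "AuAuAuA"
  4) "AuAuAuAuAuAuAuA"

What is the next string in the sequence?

Each string is two copies of the previous one joined by 'u'.
Doubling AuAuAuAuAuAuAuA with 'u' between the halves:

AuAuAuAuAuAuAuAuAuAuAuAuAuAuAuA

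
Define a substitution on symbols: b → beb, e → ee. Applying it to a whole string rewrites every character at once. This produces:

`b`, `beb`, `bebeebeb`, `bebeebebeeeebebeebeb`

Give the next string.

Rewriting the 20 symbols of bebeebebeeeebebeebeb one by one yields beb ee beb ee ee beb ee beb ee ee ee ee beb ee beb ee ee beb ee beb; concatenated:

bebeebebeeeebebeebebeeeeeeeebebeebebeeeebebeebeb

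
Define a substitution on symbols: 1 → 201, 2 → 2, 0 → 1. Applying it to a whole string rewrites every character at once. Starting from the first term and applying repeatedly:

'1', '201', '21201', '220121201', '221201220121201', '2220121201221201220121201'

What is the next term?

Replace each of the 25 characters of 2220121201221201220121201 in place — 2 2 2 1 201 2 201 2 1 201 2 2 201 2 1 201 2 2 1 201 2 201 2 1 201 — and concatenate.

22212012201212012220121201221201220121201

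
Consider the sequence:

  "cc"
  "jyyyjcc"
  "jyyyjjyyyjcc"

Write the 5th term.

Each term is the previous one with jyyyj prepended.
From jyyyjjyyyjcc, 2 further steps: jyyyjjyyyjcc → jyyyjjyyyjjyyyjcc → (answer).

jyyyjjyyyjjyyyjjyyyjcc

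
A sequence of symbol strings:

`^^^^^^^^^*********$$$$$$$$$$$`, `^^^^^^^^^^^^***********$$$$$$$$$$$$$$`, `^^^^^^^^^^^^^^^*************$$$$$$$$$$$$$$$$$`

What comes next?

^^^^^^^^^^^^^^^^^^***************$$$$$$$$$$$$$$$$$$$$

Term n consists of 3n ^'s, followed by 2n+3 *'s, followed by 3n+2 $'s, where the shown terms are n = 3, 4, 5.
Setting n = 6 gives 18, 15, 20 characters in each block.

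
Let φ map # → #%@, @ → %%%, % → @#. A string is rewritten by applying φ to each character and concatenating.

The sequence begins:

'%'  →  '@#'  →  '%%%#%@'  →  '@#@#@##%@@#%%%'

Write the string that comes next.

%%%#%@%%%#%@%%%#%@#%@@#%%%%%%#%@@#@#@#

Applying the rule to each of the 14 symbols of @#@#@##%@@#%%% gives the pieces %%% #%@ %%% #%@ %%% #%@ #%@ @# %%% %%% #%@ @# @# @#, which concatenate to the answer.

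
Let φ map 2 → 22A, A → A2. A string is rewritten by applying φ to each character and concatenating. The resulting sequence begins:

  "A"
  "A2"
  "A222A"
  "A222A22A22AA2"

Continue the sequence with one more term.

Rewriting the 13 symbols of A222A22A22AA2 one by one yields A2 22A 22A 22A A2 22A 22A A2 22A 22A A2 A2 22A; concatenated:

A222A22A22AA222A22AA222A22AA2A222A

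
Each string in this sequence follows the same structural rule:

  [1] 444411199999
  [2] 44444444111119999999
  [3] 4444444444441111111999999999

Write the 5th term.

44444444444444444444111111111119999999999999

Term n consists of 4n 4's, followed by 2n+1 1's, followed by 2n+3 9's (n = 1, 2, …).
Setting n = 5 gives 20, 11, 13 characters in each block.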